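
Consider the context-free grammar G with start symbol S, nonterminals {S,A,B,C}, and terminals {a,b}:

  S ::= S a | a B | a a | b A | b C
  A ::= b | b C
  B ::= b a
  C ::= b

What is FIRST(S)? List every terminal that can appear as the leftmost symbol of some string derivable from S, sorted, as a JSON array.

FIRST iteration:
round 1:
  A via A→b: +{b}
  B via B→b a: +{b}
  C via C→b: +{b}
  S via S→a B: +{a}
  S via S→b A: +{b}
  S: {a,b}  A: {b}  B: {b}  C: {b}
round 2: done
  S: {a,b}  A: {b}  B: {b}  C: {b}

FIRST(S) = ["a", "b"]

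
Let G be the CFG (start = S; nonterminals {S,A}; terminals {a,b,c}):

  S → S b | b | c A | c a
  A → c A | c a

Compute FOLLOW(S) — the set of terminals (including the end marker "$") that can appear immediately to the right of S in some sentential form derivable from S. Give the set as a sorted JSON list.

FIRST sets, iterate to fixpoint:
pass 1:
  A via A→c A: +{c}
  S via S→b: +{b}
  S via S→c A: +{c}
  S: {b,c}  A: {c}
pass 2: — fixpoint
  S: {b,c}  A: {c}

FOLLOW sets:
FOLLOW(S) := {$}
iter 1:
  S→S b: FOLLOW(S) ⊇ FIRST(b) = {b}; new: +{b}
  S→c A: FOLLOW(A) ⊇ FOLLOW(S) ⊇ {$,b}; new: +{$,b}
  S: {$,b}  A: {$,b}
iter 2: (stable)
  S: {$,b}  A: {$,b}

FOLLOW(S) = ["$", "b"]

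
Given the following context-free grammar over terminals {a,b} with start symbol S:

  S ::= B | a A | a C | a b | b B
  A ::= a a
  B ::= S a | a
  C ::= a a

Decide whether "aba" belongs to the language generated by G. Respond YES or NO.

CNF form of G:
  S -> S T0 | T0 A | T0 C | T0 T1 | T1 B | a
  A -> T0 T0
  B -> S T0 | a
  C -> T0 T0
  T0 -> a
  T1 -> b

Fill CYK table bottom-up:
  [0..0]={B,S,T0}  "a"  orig:{B,S}
  [1..1]={T1}  "b"  orig:{}
  [2..2]={B,S,T0}  "a"  orig:{B,S}
  [0..1]={S}  "ab"
  [1..2]={S}  "ba"
  [0..2]={B,S}  "aba"

S ∈ T[0,2] ⇒ YES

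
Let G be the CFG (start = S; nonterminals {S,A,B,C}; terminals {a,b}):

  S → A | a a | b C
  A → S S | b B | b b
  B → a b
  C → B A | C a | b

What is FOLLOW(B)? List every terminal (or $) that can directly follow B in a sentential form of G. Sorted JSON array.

Compute FIRST by fixpoint:
iter 1:
  A via A→b B: +{b}
  B via B→a b: +{a}
  C via C→B A: +{a}
  C via C→b: +{b}
  S via S→A: +{b}
  S via S→a a: +{a}
  S: {a,b}  A: {b}  B: {a}  C: {a,b}
iter 2:
  A via A→S S: +{a}
  S: {a,b}  A: {a,b}  B: {a}  C: {a,b}
iter 3: — fixpoint
  S: {a,b}  A: {a,b}  B: {a}  C: {a,b}

FOLLOW sets:
seed FOLLOW(S) with $
round 1:
  A→S S: FOLLOW(S) ⊇ FIRST(S) = {a,b}; new: +{a,b}
  C→B A: FOLLOW(B) ⊇ FIRST(A) = {a,b}; new: +{a,b}
  C→C a: FOLLOW(C) ⊇ FIRST(a) = {a}; new: +{a}
  S→A: FOLLOW(A) ⊇ FOLLOW(S) ⊇ {$,a,b}; new: +{$,a,b}
  S→b C: FOLLOW(C) ⊇ FOLLOW(S) ⊇ {$,a,b}; new: +{$,b}
  FOLLOW[S]={$,a,b}  FOLLOW[A]={$,a,b}  FOLLOW[B]={a,b}  FOLLOW[C]={$,a,b}
round 2:
  A→b B: FOLLOW(B) ⊇ FOLLOW(A) ⊇ {$,a,b}; new: +{$}
  FOLLOW[S]={$,a,b}  FOLLOW[A]={$,a,b}  FOLLOW[B]={$,a,b}  FOLLOW[C]={$,a,b}
round 3: (stable)
  FOLLOW[S]={$,a,b}  FOLLOW[A]={$,a,b}  FOLLOW[B]={$,a,b}  FOLLOW[C]={$,a,b}

FOLLOW(B) = ["$", "a", "b"]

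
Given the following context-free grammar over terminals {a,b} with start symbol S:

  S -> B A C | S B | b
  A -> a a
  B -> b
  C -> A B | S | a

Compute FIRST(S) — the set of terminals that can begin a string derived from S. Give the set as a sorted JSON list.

FIRST sets, iterate to fixpoint:
pass 1:
  A via A→a a: +{a}
  B via B→b: +{b}
  C via C→A B: +{a}
  S via S→B A C: +{b}
  FIRST(S)={b}  FIRST(A)={a}  FIRST(B)={b}  FIRST(C)={a}
pass 2:
  C via C→S: +{b}
  FIRST(S)={b}  FIRST(A)={a}  FIRST(B)={b}  FIRST(C)={a,b}
pass 3: (no change)
  FIRST(S)={b}  FIRST(A)={a}  FIRST(B)={b}  FIRST(C)={a,b}

FIRST(S) = ["b"]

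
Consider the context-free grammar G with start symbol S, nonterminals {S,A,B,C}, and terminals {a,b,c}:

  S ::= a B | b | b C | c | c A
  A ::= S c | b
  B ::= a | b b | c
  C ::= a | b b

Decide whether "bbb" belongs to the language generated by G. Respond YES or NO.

Convert to CNF:
  S -> T0 A | T1 C | T2 B | b | c
  A -> S T0 | b
  B -> T1 T1 | a | c
  C -> T1 T1 | a
  T0 -> c
  T1 -> b
  T2 -> a

Fill CYK table bottom-up:
  cell(0,0) b: {A,S,T1}  orig:{A,S}
  cell(1,1) b: {A,S,T1}  orig:{A,S}
  cell(2,2) b: {A,S,T1}  orig:{A,S}
  cell(0,1) bb: {B,C}
  cell(1,2) bb: {B,C}
  cell(0,2) bbb: {S}

S ∈ T[0,2] ⇒ YES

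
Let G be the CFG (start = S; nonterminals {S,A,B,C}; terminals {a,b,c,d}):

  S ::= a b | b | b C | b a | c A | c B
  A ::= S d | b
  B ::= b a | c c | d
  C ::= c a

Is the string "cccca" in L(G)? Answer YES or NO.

CNF form of G:
  S -> T1 C | T1 T2 | T2 T1 | T3 A | T3 B | b
  A -> S T0 | b
  B -> T1 T2 | T3 T3 | d
  C -> T3 T2
  T0 -> d
  T1 -> b
  T2 -> a
  T3 -> c

Fill CYK table bottom-up:
  [0..0]={T3}  "c"  orig:{}
  [1..1]={T3}  "c"  orig:{}
  [2..2]={T3}  "c"  orig:{}
  [3..3]={T3}  "c"  orig:{}
  [4..4]={T2}  "a"  orig:{}
  [0..1]={B}  "cc"
  [1..2]={B}  "cc"
  [2..3]={B}  "cc"
  [3..4]={C}  "ca"
  [0..2]={S}  "ccc"
  [1..3]={S}  "ccc"
  [2..4]=∅  "cca"
  [0..3]=∅  "cccc"
  [1..4]=∅  "ccca"
  [0..4]=∅  "cccca"

S ∉ T[0,4] ⇒ NO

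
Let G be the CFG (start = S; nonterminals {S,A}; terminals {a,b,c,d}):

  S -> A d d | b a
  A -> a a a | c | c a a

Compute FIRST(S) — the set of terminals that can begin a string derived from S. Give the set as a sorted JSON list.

FIRST sets, iterate to fixpoint:
[1]
  A via A→a a a: +{a}
  A via A→c: +{c}
  S via S→A d d: +{a,c}
  S via S→b a: +{b}
  FIRST(S)={a,b,c}  FIRST(A)={a,c}
[2] done
  FIRST(S)={a,b,c}  FIRST(A)={a,c}

FIRST(S) = ["a", "b", "c"]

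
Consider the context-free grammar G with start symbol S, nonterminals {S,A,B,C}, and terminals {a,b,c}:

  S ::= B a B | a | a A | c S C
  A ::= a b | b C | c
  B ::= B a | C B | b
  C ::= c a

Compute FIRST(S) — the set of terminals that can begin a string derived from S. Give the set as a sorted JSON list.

Compute FIRST by fixpoint:
[1]
  A via A→a b: +{a}
  A via A→b C: +{b}
  A via A→c: +{c}
  B via B→b: +{b}
  C via C→c a: +{c}
  S via S→B a B: +{b}
  S via S→a: +{a}
  S via S→c S C: +{c}
  FIRST[S]={a,b,c}  FIRST[A]={a,b,c}  FIRST[B]={b}  FIRST[C]={c}
[2]
  B via B→C B: +{c}
  FIRST[S]={a,b,c}  FIRST[A]={a,b,c}  FIRST[B]={b,c}  FIRST[C]={c}
[3] (no change)
  FIRST[S]={a,b,c}  FIRST[A]={a,b,c}  FIRST[B]={b,c}  FIRST[C]={c}

FIRST(S) = ["a", "b", "c"]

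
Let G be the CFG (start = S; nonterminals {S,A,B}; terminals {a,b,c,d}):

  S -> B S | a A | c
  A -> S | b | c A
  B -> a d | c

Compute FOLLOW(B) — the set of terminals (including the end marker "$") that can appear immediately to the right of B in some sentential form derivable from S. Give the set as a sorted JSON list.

FIRST iteration:
pass 1:
  A via A→b: +{b}
  A via A→c A: +{c}
  B via B→a d: +{a}
  B via B→c: +{c}
  S via S→B S: +{a,c}
  FIRST[S]={a,c}  FIRST[A]={b,c}  FIRST[B]={a,c}
pass 2:
  A via A→S: +{a}
  FIRST[S]={a,c}  FIRST[A]={a,b,c}  FIRST[B]={a,c}
pass 3: — fixpoint
  FIRST[S]={a,c}  FIRST[A]={a,b,c}  FIRST[B]={a,c}

FOLLOW iteration:
FOLLOW(S) := {$}
round 1:
  S→B S: FOLLOW(B) ⊇ FIRST(S) = {a,c}; new: +{a,c}
  S→a A: FOLLOW(A) ⊇ FOLLOW(S) ⊇ {$}; new: +{$}
  FOLLOW(S)={$}  FOLLOW(A)={$}  FOLLOW(B)={a,c}
round 2: — fixpoint
  FOLLOW(S)={$}  FOLLOW(A)={$}  FOLLOW(B)={a,c}

FOLLOW(B) = ["a", "c"]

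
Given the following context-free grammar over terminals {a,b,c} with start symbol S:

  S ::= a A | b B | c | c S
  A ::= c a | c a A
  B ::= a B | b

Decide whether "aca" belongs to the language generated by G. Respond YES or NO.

Convert to CNF:
  S -> T0 S | T1 A | T2 B | c
  A -> T0 T1 | T0 X3
  B -> T1 B | b
  T0 -> c
  T1 -> a
  T2 -> b
  X3 -> T1 A

CYK fill:
  T[0,0] 'a' = {T1}  orig:{}
  T[1,1] 'c' = {S,T0}  orig:{S}
  T[2,2] 'a' = {T1}  orig:{}
  T[0,1] 'ac' = ∅
  T[1,2] 'ca' = {A}
  T[0,2] 'aca' = {S,X3}  orig:{S}

S ∈ T[0,2] ⇒ YES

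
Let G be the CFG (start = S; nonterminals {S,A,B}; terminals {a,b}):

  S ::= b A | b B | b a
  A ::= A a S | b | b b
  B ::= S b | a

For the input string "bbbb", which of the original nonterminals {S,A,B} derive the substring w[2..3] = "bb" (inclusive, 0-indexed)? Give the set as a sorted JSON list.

Convert to CNF:
  S -> T1 A | T1 B | T1 T0
  A -> A X2 | T1 T1 | b
  B -> S T1 | a
  T0 -> a
  T1 -> b
  X2 -> T0 S

Fill CYK table bottom-up, restricted to cells inside w[2..3]:
  T[2,2] 'b' = {A,T1}  orig:{A}
  T[3,3] 'b' = {A,T1}  orig:{A}
  T[2,3] 'bb' = {A,S}

Original NTs in T[2,3] deriving "bb": ["A", "S"]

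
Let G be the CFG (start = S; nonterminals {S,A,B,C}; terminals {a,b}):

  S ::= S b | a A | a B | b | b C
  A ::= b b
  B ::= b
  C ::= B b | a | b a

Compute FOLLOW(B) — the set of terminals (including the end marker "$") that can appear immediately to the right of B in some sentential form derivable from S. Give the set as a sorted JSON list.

Compute FIRST by fixpoint:
iter 1:
  A via A→b b: +{b}
  B via B→b: +{b}
  C via C→B b: +{b}
  C via C→a: +{a}
  S via S→a A: +{a}
  S via S→b: +{b}
  S: {a,b}  A: {b}  B: {b}  C: {a,b}
iter 2: (stable)
  S: {a,b}  A: {b}  B: {b}  C: {a,b}

FOLLOW sets:
seed FOLLOW(S) with $
iter 1:
  C→B b: FOLLOW(B) ⊇ FIRST(b) = {b}; new: +{b}
  S→S b: FOLLOW(S) ⊇ FIRST(b) = {b}; new: +{b}
  S→a A: FOLLOW(A) ⊇ FOLLOW(S) ⊇ {$,b}; new: +{$,b}
  S→a B: FOLLOW(B) ⊇ FOLLOW(S) ⊇ {$,b}; new: +{$}
  S→b C: FOLLOW(C) ⊇ FOLLOW(S) ⊇ {$,b}; new: +{$,b}
  FOLLOW(S)={$,b}  FOLLOW(A)={$,b}  FOLLOW(B)={$,b}  FOLLOW(C)={$,b}
iter 2: (stable)
  FOLLOW(S)={$,b}  FOLLOW(A)={$,b}  FOLLOW(B)={$,b}  FOLLOW(C)={$,b}

FOLLOW(B) = ["$", "b"]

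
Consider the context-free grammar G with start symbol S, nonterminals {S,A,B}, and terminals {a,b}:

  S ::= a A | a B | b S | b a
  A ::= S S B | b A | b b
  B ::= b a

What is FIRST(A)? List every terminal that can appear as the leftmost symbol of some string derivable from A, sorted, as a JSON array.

FIRST iteration:
[1]
  A via A→b A: +{b}
  B via B→b a: +{b}
  S via S→a A: +{a}
  S via S→b S: +{b}
  FIRST(S)={a,b}  FIRST(A)={b}  FIRST(B)={b}
[2]
  A via A→S S B: +{a}
  FIRST(S)={a,b}  FIRST(A)={a,b}  FIRST(B)={b}
[3] — fixpoint
  FIRST(S)={a,b}  FIRST(A)={a,b}  FIRST(B)={b}

FIRST(A) = ["a", "b"]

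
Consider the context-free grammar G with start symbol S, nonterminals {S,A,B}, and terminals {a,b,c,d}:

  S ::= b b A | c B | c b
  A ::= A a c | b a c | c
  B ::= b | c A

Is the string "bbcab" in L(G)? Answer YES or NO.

Convert to CNF:
  S -> T1 B | T1 T2 | T2 X5
  A -> A X3 | T2 X4 | c
  B -> T1 A | b
  T0 -> a
  T1 -> c
  T2 -> b
  X3 -> T0 T1
  X4 -> T0 T1
  X5 -> T2 A

Fill CYK table bottom-up:
  cell(0,0) b: {B,T2}  orig:{B}
  cell(1,1) b: {B,T2}  orig:{B}
  cell(2,2) c: {A,T1}  orig:{A}
  cell(3,3) a: {T0}  orig:{}
  cell(4,4) b: {B,T2}  orig:{B}
  cell(0,1) bb: ∅
  cell(1,2) bc: {X5}  orig:{}
  cell(2,3) ca: ∅
  cell(3,4) ab: ∅
  cell(0,2) bbc: {S}
  cell(1,3) bca: ∅
  cell(2,4) cab: ∅
  cell(0,3) bbca: ∅
  cell(1,4) bcab: ∅
  cell(0,4) bbcab: ∅

S ∉ T[0,4] ⇒ NO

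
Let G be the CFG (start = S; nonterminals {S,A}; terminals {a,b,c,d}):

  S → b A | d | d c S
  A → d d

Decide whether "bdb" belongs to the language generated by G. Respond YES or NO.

CNF form of G:
  S -> T0 X3 | T1 A | d
  A -> T0 T0
  T0 -> d
  T1 -> b
  T2 -> c
  X3 -> T2 S

CYK fill:
  T[0,0] 'b' = {T1}  orig:{}
  T[1,1] 'd' = {S,T0}  orig:{S}
  T[2,2] 'b' = {T1}  orig:{}
  T[0,1] 'bd' = ∅
  T[1,2] 'db' = ∅
  T[0,2] 'bdb' = ∅

S ∉ T[0,2] ⇒ NO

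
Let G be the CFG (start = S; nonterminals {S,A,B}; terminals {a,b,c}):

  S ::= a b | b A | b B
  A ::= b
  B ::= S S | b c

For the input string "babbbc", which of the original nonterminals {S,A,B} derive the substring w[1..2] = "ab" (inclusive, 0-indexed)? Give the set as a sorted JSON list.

Convert to CNF:
  S -> T0 A | T0 B | T2 T0
  A -> b
  B -> S S | T0 T1
  T0 -> b
  T1 -> c
  T2 -> a

CYK table (by increasing span) (cells [i..j] with 1 ≤ i ≤ j ≤ 2 only):
  cell(1,1) a: {T2}  orig:{}
  cell(2,2) b: {A,T0}  orig:{A}
  cell(1,2) ab: {S}

Original NTs in T[1,2] deriving "ab": ["S"]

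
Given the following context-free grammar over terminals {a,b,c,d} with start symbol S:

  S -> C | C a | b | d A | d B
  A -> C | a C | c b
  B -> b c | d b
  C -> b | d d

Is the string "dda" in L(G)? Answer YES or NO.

CNF form of G:
  S -> C T0 | T3 A | T3 B | T3 T3 | b
  A -> T0 C | T1 T2 | T3 T3 | b
  B -> T2 T1 | T3 T2
  C -> T3 T3 | b
  T0 -> a
  T1 -> c
  T2 -> b
  T3 -> d

Fill CYK table bottom-up:
  [0..0]={T3}  "d"  orig:{}
  [1..1]={T3}  "d"  orig:{}
  [2..2]={T0}  "a"  orig:{}
  [0..1]={A,C,S}  "dd"
  [1..2]=∅  "da"
  [0..2]={S}  "dda"

S ∈ T[0,2] ⇒ YES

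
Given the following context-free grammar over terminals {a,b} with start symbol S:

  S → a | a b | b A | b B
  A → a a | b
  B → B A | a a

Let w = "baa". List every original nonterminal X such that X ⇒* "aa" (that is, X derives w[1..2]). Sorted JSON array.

CNF form of G:
  S -> T0 T1 | T1 A | T1 B | a
  A -> T0 T0 | b
  B -> B A | T0 T0
  T0 -> a
  T1 -> b

CYK fill (cells [i..j] with 1 ≤ i ≤ j ≤ 2 only):
  [1..1]={S,T0}  "a"  orig:{S}
  [2..2]={S,T0}  "a"  orig:{S}
  [1..2]={A,B}  "aa"

Original NTs in T[1,2] deriving "aa": ["A", "B"]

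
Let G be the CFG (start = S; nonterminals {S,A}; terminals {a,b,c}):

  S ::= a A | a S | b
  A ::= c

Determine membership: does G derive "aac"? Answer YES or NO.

Convert to CNF:
  S -> T0 A | T0 S | b
  A -> c
  T0 -> a

Fill CYK table bottom-up:
  [0..0]={T0}  "a"  orig:{}
  [1..1]={T0}  "a"  orig:{}
  [2..2]={A}  "c"
  [0..1]=∅  "aa"
  [1..2]={S}  "ac"
  [0..2]={S}  "aac"

S ∈ T[0,2] ⇒ YES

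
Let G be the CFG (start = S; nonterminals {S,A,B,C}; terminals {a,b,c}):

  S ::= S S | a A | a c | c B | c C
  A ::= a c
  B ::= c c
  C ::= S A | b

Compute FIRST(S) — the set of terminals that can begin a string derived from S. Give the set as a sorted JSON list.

FIRST sets, iterate to fixpoint:
pass 1:
  A via A→a c: +{a}
  B via B→c c: +{c}
  C via C→b: +{b}
  S via S→a A: +{a}
  S via S→c B: +{c}
  S: {a,c}  A: {a}  B: {c}  C: {b}
pass 2:
  C via C→S A: +{a,c}
  S: {a,c}  A: {a}  B: {c}  C: {a,b,c}
pass 3: — fixpoint
  S: {a,c}  A: {a}  B: {c}  C: {a,b,c}

FIRST(S) = ["a", "c"]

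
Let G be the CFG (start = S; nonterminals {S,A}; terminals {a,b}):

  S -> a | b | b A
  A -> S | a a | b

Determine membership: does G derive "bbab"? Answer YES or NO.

Convert to CNF:
  S -> T1 A | a | b
  A -> T0 T0 | T1 A | a | b
  T0 -> a
  T1 -> b

CYK table (by increasing span):
  cell(0,0) b: {A,S,T1}  orig:{A,S}
  cell(1,1) b: {A,S,T1}  orig:{A,S}
  cell(2,2) a: {A,S,T0}  orig:{A,S}
  cell(3,3) b: {A,S,T1}  orig:{A,S}
  cell(0,1) bb: {A,S}
  cell(1,2) ba: {A,S}
  cell(2,3) ab: ∅
  cell(0,2) bba: {A,S}
  cell(1,3) bab: ∅
  cell(0,3) bbab: ∅

S ∉ T[0,3] ⇒ NO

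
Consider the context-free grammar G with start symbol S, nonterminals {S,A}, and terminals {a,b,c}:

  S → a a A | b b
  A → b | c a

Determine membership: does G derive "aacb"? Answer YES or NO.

Convert to CNF:
  S -> T1 X3 | T2 T2
  A -> T0 T1 | b
  T0 -> c
  T1 -> a
  T2 -> b
  X3 -> T1 A

CYK table (by increasing span):
  T[0,0] 'a' = {T1}  orig:{}
  T[1,1] 'a' = {T1}  orig:{}
  T[2,2] 'c' = {T0}  orig:{}
  T[3,3] 'b' = {A,T2}  orig:{A}
  T[0,1] 'aa' = ∅
  T[1,2] 'ac' = ∅
  T[2,3] 'cb' = ∅
  T[0,2] 'aac' = ∅
  T[1,3] 'acb' = ∅
  T[0,3] 'aacb' = ∅

S ∉ T[0,3] ⇒ NO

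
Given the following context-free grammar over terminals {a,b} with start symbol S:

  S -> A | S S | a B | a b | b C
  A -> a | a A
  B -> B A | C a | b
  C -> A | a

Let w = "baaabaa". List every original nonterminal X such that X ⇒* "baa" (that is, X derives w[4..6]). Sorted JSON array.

CNF form of G:
  S -> S S | T0 A | T0 B | T0 T1 | T1 C | a
  A -> T0 A | a
  B -> B A | C T0 | b
  C -> T0 A | a
  T0 -> a
  T1 -> b

Fill CYK table bottom-up, restricted to cells inside w[4..6]:
  cell(4,4) b: {B,T1}  orig:{B}
  cell(5,5) a: {A,C,S,T0}  orig:{A,C,S}
  cell(6,6) a: {A,C,S,T0}  orig:{A,C,S}
  cell(4,5) ba: {B,S}
  cell(5,6) aa: {A,B,C,S}
  cell(4,6) baa: {B,S}

Original NTs in T[4,6] deriving "baa": ["B", "S"]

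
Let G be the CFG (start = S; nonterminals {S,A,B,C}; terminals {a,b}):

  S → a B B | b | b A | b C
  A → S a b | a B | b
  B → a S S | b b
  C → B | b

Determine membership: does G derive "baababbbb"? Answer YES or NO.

Convert to CNF:
  S -> T0 X5 | T1 A | T1 C | b
  A -> S X2 | T0 B | b
  B -> T0 X3 | T1 T1
  C -> T0 X4 | T1 T1 | b
  T0 -> a
  T1 -> b
  X2 -> T0 T1
  X3 -> S S
  X4 -> S S
  X5 -> B B

Fill CYK table bottom-up:
  cell(0,0) b: {A,C,S,T1}  orig:{A,C,S}
  cell(1,1) a: {T0}  orig:{}
  cell(2,2) a: {T0}  orig:{}
  cell(3,3) b: {A,C,S,T1}  orig:{A,C,S}
  cell(4,4) a: {T0}  orig:{}
  cell(5,5) b: {A,C,S,T1}  orig:{A,C,S}
  cell(6,6) b: {A,C,S,T1}  orig:{A,C,S}
  cell(7,7) b: {A,C,S,T1}  orig:{A,C,S}
  cell(8,8) b: {A,C,S,T1}  orig:{A,C,S}
  cell(0,1) ba: ∅
  cell(1,2) aa: ∅
  cell(2,3) ab: {X2}  orig:{}
  cell(3,4) ba: ∅
  cell(4,5) ab: {X2}  orig:{}
  cell(5,6) bb: {B,C,S,X3,X4}  orig:{B,C,S}
  cell(6,7) bb: {B,C,S,X3,X4}  orig:{B,C,S}
  cell(7,8) bb: {B,C,S,X3,X4}  orig:{B,C,S}
  cell(0,2) baa: ∅
  cell(1,3) aab: ∅
  cell(2,4) aba: ∅
  cell(3,5) bab: {A}
  cell(4,6) abb: {A,B,C}
  cell(5,7) bbb: {S,X3,X4}  orig:{S}
  cell(6,8) bbb: {S,X3,X4}  orig:{S}
  cell(0,3) baab: ∅
  cell(1,4) aaba: ∅
  cell(2,5) abab: ∅
  cell(3,6) babb: {S}
  cell(4,7) abbb: {B,C}
  cell(5,8) bbbb: {X3,X4,X5}  orig:{}
  cell(0,4) baaba: ∅
  cell(1,5) aabab: ∅
  cell(2,6) ababb: ∅
  cell(3,7) babbb: {S,X3,X4}  orig:{S}
  cell(4,8) abbbb: {B,C,S,X5}  orig:{B,C,S}
  cell(0,5) baabab: ∅
  cell(1,6) aababb: ∅
  cell(2,7) ababbb: {B,C}
  cell(3,8) babbbb: {S,X3,X4}  orig:{S}
  cell(0,6) baababb: ∅
  cell(1,7) aababbb: {A}
  cell(2,8) ababbbb: {B,C}
  cell(0,7) baababbb: {S}
  cell(1,8) aababbbb: {A}
  cell(0,8) baababbbb: {S,X3,X4}  orig:{S}

S ∈ T[0,8] ⇒ YES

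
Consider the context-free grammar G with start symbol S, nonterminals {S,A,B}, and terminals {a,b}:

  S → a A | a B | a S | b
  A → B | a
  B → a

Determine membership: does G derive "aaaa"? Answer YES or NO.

CNF form of G:
  S -> T0 A | T0 B | T0 S | b
  A -> a
  B -> a
  T0 -> a

Fill CYK table bottom-up:
  [0..0]={A,B,T0}  "a"  orig:{A,B}
  [1..1]={A,B,T0}  "a"  orig:{A,B}
  [2..2]={A,B,T0}  "a"  orig:{A,B}
  [3..3]={A,B,T0}  "a"  orig:{A,B}
  [0..1]={S}  "aa"
  [1..2]={S}  "aa"
  [2..3]={S}  "aa"
  [0..2]={S}  "aaa"
  [1..3]={S}  "aaa"
  [0..3]={S}  "aaaa"

S ∈ T[0,3] ⇒ YES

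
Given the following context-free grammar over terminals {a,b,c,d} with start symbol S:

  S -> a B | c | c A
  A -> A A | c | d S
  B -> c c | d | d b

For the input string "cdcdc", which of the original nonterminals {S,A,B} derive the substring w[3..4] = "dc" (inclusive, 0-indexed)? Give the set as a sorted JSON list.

CNF form of G:
  S -> T1 A | T3 B | c
  A -> A A | T0 S | c
  B -> T0 T2 | T1 T1 | d
  T0 -> d
  T1 -> c
  T2 -> b
  T3 -> a

CYK fill, restricted to cells inside w[3..4]:
  T[3,3] 'd' = {B,T0}  orig:{B}
  T[4,4] 'c' = {A,S,T1}  orig:{A,S}
  T[3,4] 'dc' = {A}

Original NTs in T[3,4] deriving "dc": ["A"]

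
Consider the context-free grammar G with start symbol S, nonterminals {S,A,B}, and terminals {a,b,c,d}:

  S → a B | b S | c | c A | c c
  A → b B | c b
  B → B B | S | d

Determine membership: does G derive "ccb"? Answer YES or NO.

Convert to CNF:
  S -> T0 S | T1 A | T1 T1 | T2 B | c
  A -> T0 B | T1 T0
  B -> B B | T0 S | T1 A | T1 T1 | T2 B | c | d
  T0 -> b
  T1 -> c
  T2 -> a

CYK table (by increasing span):
  [0..0]={B,S,T1}  "c"  orig:{B,S}
  [1..1]={B,S,T1}  "c"  orig:{B,S}
  [2..2]={T0}  "b"  orig:{}
  [0..1]={B,S}  "cc"
  [1..2]={A}  "cb"
  [0..2]={B,S}  "ccb"

S ∈ T[0,2] ⇒ YES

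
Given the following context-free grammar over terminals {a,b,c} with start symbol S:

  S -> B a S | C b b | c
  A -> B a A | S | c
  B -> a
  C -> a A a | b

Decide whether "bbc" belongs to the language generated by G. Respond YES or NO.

Convert to CNF:
  S -> B X6 | C X7 | c
  A -> B X2 | B X3 | C X4 | c
  B -> a
  C -> T0 X5 | b
  T0 -> a
  T1 -> b
  X2 -> T0 A
  X3 -> T0 S
  X4 -> T1 T1
  X5 -> A T0
  X6 -> T0 S
  X7 -> T1 T1

CYK fill:
  [0..0]={C,T1}  "b"  orig:{C}
  [1..1]={C,T1}  "b"  orig:{C}
  [2..2]={A,S}  "c"
  [0..1]={X4,X7}  "bb"  orig:{}
  [1..2]=∅  "bc"
  [0..2]=∅  "bbc"

S ∉ T[0,2] ⇒ NO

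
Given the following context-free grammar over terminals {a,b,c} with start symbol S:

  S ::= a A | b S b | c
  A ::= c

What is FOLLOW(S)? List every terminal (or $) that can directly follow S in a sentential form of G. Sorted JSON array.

FIRST iteration:
iter 1:
  A via A→c: +{c}
  S via S→a A: +{a}
  S via S→b S b: +{b}
  S via S→c: +{c}
  FIRST[S]={a,b,c}  FIRST[A]={c}
iter 2: done
  FIRST[S]={a,b,c}  FIRST[A]={c}

FOLLOW sets:
seed FOLLOW(S) with $
round 1:
  S→a A: FOLLOW(A) ⊇ FOLLOW(S) ⊇ {$}; new: +{$}
  S→b S b: FOLLOW(S) ⊇ FIRST(b) = {b}; new: +{b}
  FOLLOW[S]={$,b}  FOLLOW[A]={$}
round 2:
  S→a A: FOLLOW(A) ⊇ FOLLOW(S) ⊇ {$,b}; new: +{b}
  FOLLOW[S]={$,b}  FOLLOW[A]={$,b}
round 3: done
  FOLLOW[S]={$,b}  FOLLOW[A]={$,b}

FOLLOW(S) = ["$", "b"]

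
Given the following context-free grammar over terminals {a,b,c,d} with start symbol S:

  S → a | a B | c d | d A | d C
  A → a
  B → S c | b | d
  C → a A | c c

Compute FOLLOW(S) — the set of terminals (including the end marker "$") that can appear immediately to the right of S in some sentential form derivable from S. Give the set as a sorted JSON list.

FIRST iteration:
pass 1:
  A via A→a: +{a}
  B via B→b: +{b}
  B via B→d: +{d}
  C via C→a A: +{a}
  C via C→c c: +{c}
  S via S→a: +{a}
  S via S→c d: +{c}
  S via S→d A: +{d}
  FIRST[S]={a,c,d}  FIRST[A]={a}  FIRST[B]={b,d}  FIRST[C]={a,c}
pass 2:
  B via B→S c: +{a,c}
  FIRST[S]={a,c,d}  FIRST[A]={a}  FIRST[B]={a,b,c,d}  FIRST[C]={a,c}
pass 3: done
  FIRST[S]={a,c,d}  FIRST[A]={a}  FIRST[B]={a,b,c,d}  FIRST[C]={a,c}

FOLLOW sets:
seed FOLLOW(S) with $
pass 1:
  B→S c: FOLLOW(S) ⊇ FIRST(c) = {c}; new: +{c}
  S→a B: FOLLOW(B) ⊇ FOLLOW(S) ⊇ {$,c}; new: +{$,c}
  S→d A: FOLLOW(A) ⊇ FOLLOW(S) ⊇ {$,c}; new: +{$,c}
  S→d C: FOLLOW(C) ⊇ FOLLOW(S) ⊇ {$,c}; new: +{$,c}
  FOLLOW(S)={$,c}  FOLLOW(A)={$,c}  FOLLOW(B)={$,c}  FOLLOW(C)={$,c}
pass 2: (stable)
  FOLLOW(S)={$,c}  FOLLOW(A)={$,c}  FOLLOW(B)={$,c}  FOLLOW(C)={$,c}

FOLLOW(S) = ["$", "c"]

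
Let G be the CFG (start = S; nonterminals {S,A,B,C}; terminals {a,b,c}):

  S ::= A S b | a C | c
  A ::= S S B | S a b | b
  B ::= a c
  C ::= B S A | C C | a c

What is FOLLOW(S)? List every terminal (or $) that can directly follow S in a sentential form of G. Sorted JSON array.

FIRST iteration:
iter 1:
  A via A→b: +{b}
  B via B→a c: +{a}
  C via C→B S A: +{a}
  S via S→A S b: +{b}
  S via S→a C: +{a}
  S via S→c: +{c}
  S: {a,b,c}  A: {b}  B: {a}  C: {a}
iter 2:
  A via A→S S B: +{a,c}
  S: {a,b,c}  A: {a,b,c}  B: {a}  C: {a}
iter 3: done
  S: {a,b,c}  A: {a,b,c}  B: {a}  C: {a}

FOLLOW sets:
seed FOLLOW(S) with $
round 1:
  A→S S B: FOLLOW(S) ⊇ FIRST(S) = {a,b,c}; new: +{a,b,c}
  C→B S A: FOLLOW(B) ⊇ FIRST(S) = {a,b,c}; new: +{a,b,c}
  C→C C: FOLLOW(C) ⊇ FIRST(C) = {a}; new: +{a}
  S→A S b: FOLLOW(A) ⊇ FIRST(S) = {a,b,c}; new: +{a,b,c}
  S→a C: FOLLOW(C) ⊇ FOLLOW(S) ⊇ {$,a,b,c}; new: +{$,b,c}
  S: {$,a,b,c}  A: {a,b,c}  B: {a,b,c}  C: {$,a,b,c}
round 2:
  C→B S A: FOLLOW(A) ⊇ FOLLOW(C) ⊇ {$,a,b,c}; new: +{$}
  S: {$,a,b,c}  A: {$,a,b,c}  B: {a,b,c}  C: {$,a,b,c}
round 3:
  A→S S B: FOLLOW(B) ⊇ FOLLOW(A) ⊇ {$,a,b,c}; new: +{$}
  S: {$,a,b,c}  A: {$,a,b,c}  B: {$,a,b,c}  C: {$,a,b,c}
round 4: — fixpoint
  S: {$,a,b,c}  A: {$,a,b,c}  B: {$,a,b,c}  C: {$,a,b,c}

FOLLOW(S) = ["$", "a", "b", "c"]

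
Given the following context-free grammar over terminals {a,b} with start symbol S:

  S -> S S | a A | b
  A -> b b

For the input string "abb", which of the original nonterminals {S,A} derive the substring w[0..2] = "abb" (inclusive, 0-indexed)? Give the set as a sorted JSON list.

CNF form of G:
  S -> S S | T1 A | b
  A -> T0 T0
  T0 -> b
  T1 -> a

CYK table (by increasing span) (cells [i..j] with 0 ≤ i ≤ j ≤ 2 only):
  cell(0,0) a: {T1}  orig:{}
  cell(1,1) b: {S,T0}  orig:{S}
  cell(2,2) b: {S,T0}  orig:{S}
  cell(0,1) ab: ∅
  cell(1,2) bb: {A,S}
  cell(0,2) abb: {S}

Original NTs in T[0,2] deriving "abb": ["S"]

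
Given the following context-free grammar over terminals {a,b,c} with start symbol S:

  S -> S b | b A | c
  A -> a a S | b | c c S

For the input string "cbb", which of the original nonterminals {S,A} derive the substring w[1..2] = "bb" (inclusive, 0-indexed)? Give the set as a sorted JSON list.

CNF form of G:
  S -> S T2 | T2 A | c
  A -> T0 X3 | T1 X4 | b
  T0 -> a
  T1 -> c
  T2 -> b
  X3 -> T0 S
  X4 -> T1 S

CYK table (by increasing span), restricted to cells inside w[1..2]:
  cell(1,1) b: {A,T2}  orig:{A}
  cell(2,2) b: {A,T2}  orig:{A}
  cell(1,2) bb: {S}

Original NTs in T[1,2] deriving "bb": ["S"]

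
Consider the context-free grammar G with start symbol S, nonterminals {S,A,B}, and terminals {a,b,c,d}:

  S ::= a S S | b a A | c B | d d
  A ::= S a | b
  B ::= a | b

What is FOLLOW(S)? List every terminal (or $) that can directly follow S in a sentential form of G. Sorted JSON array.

FIRST iteration:
round 1:
  A via A→b: +{b}
  B via B→a: +{a}
  B via B→b: +{b}
  S via S→a S S: +{a}
  S via S→b a A: +{b}
  S via S→c B: +{c}
  S via S→d d: +{d}
  FIRST[S]={a,b,c,d}  FIRST[A]={b}  FIRST[B]={a,b}
round 2:
  A via A→S a: +{a,c,d}
  FIRST[S]={a,b,c,d}  FIRST[A]={a,b,c,d}  FIRST[B]={a,b}
round 3: done
  FIRST[S]={a,b,c,d}  FIRST[A]={a,b,c,d}  FIRST[B]={a,b}

Compute FOLLOW by fixpoint:
FOLLOW(S) := {$}
round 1:
  A→S a: FOLLOW(S) ⊇ FIRST(a) = {a}; new: +{a}
  S→a S S: FOLLOW(S) ⊇ FIRST(S) = {a,b,c,d}; new: +{b,c,d}
  S→b a A: FOLLOW(A) ⊇ FOLLOW(S) ⊇ {$,a,b,c,d}; new: +{$,a,b,c,d}
  S→c B: FOLLOW(B) ⊇ FOLLOW(S) ⊇ {$,a,b,c,d}; new: +{$,a,b,c,d}
  FOLLOW[S]={$,a,b,c,d}  FOLLOW[A]={$,a,b,c,d}  FOLLOW[B]={$,a,b,c,d}
round 2: (no change)
  FOLLOW[S]={$,a,b,c,d}  FOLLOW[A]={$,a,b,c,d}  FOLLOW[B]={$,a,b,c,d}

FOLLOW(S) = ["$", "a", "b", "c", "d"]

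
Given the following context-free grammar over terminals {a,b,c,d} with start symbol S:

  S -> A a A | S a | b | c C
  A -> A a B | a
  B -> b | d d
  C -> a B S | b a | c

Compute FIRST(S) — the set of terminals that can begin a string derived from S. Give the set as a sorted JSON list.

FIRST sets, iterate to fixpoint:
round 1:
  A via A→a: +{a}
  B via B→b: +{b}
  B via B→d d: +{d}
  C via C→a B S: +{a}
  C via C→b a: +{b}
  C via C→c: +{c}
  S via S→A a A: +{a}
  S via S→b: +{b}
  S via S→c C: +{c}
  FIRST(S)={a,b,c}  FIRST(A)={a}  FIRST(B)={b,d}  FIRST(C)={a,b,c}
round 2: — fixpoint
  FIRST(S)={a,b,c}  FIRST(A)={a}  FIRST(B)={b,d}  FIRST(C)={a,b,c}

FIRST(S) = ["a", "b", "c"]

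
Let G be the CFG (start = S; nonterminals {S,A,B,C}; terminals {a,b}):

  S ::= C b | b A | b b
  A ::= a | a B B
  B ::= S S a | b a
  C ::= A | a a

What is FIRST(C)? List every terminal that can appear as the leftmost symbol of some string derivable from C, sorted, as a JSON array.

FIRST iteration:
iter 1:
  A via A→a: +{a}
  B via B→b a: +{b}
  C via C→A: +{a}
  S via S→C b: +{a}
  S via S→b A: +{b}
  S: {a,b}  A: {a}  B: {b}  C: {a}
iter 2:
  B via B→S S a: +{a}
  S: {a,b}  A: {a}  B: {a,b}  C: {a}
iter 3: done
  S: {a,b}  A: {a}  B: {a,b}  C: {a}

FIRST(C) = ["a"]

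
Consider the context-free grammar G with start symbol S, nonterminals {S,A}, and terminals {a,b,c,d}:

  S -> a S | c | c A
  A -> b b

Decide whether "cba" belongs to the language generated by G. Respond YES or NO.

CNF form of G:
  S -> T1 S | T2 A | c
  A -> T0 T0
  T0 -> b
  T1 -> a
  T2 -> c

CYK fill:
  [0..0]={S,T2}  "c"  orig:{S}
  [1..1]={T0}  "b"  orig:{}
  [2..2]={T1}  "a"  orig:{}
  [0..1]=∅  "cb"
  [1..2]=∅  "ba"
  [0..2]=∅  "cba"

S ∉ T[0,2] ⇒ NO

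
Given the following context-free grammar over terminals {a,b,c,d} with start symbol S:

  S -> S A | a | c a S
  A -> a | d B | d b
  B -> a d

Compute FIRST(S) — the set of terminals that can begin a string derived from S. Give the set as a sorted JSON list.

Compute FIRST by fixpoint:
round 1:
  A via A→a: +{a}
  A via A→d B: +{d}
  B via B→a d: +{a}
  S via S→a: +{a}
  S via S→c a S: +{c}
  FIRST[S]={a,c}  FIRST[A]={a,d}  FIRST[B]={a}
round 2: (no change)
  FIRST[S]={a,c}  FIRST[A]={a,d}  FIRST[B]={a}

FIRST(S) = ["a", "c"]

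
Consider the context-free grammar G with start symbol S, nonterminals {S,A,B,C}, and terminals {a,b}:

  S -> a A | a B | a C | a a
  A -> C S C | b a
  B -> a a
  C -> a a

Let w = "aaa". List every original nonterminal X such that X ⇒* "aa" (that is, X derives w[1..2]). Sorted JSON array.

Convert to CNF:
  S -> T1 A | T1 B | T1 C | T1 T1
  A -> C X2 | T0 T1
  B -> T1 T1
  C -> T1 T1
  T0 -> b
  T1 -> a
  X2 -> S C

CYK fill, restricted to cells inside w[1..2]:
  cell(1,1) a: {T1}  orig:{}
  cell(2,2) a: {T1}  orig:{}
  cell(1,2) aa: {B,C,S}

Original NTs in T[1,2] deriving "aa": ["B", "C", "S"]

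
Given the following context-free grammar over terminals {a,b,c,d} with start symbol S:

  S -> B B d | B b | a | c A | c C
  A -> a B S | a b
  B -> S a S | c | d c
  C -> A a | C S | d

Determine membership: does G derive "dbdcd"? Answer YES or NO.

CNF form of G:
  S -> B T1 | B X6 | T3 A | T3 C | a
  A -> T0 T1 | T0 X4
  B -> S X5 | T2 T3 | c
  C -> A T0 | C S | d
  T0 -> a
  T1 -> b
  T2 -> d
  T3 -> c
  X4 -> B S
  X5 -> T0 S
  X6 -> B T2

Fill CYK table bottom-up:
  [0..0]={C,T2}  "d"  orig:{C}
  [1..1]={T1}  "b"  orig:{}
  [2..2]={C,T2}  "d"  orig:{C}
  [3..3]={B,T3}  "c"  orig:{B}
  [4..4]={C,T2}  "d"  orig:{C}
  [0..1]=∅  "db"
  [1..2]=∅  "bd"
  [2..3]={B}  "dc"
  [3..4]={S,X6}  "cd"  orig:{S}
  [0..2]=∅  "dbd"
  [1..3]=∅  "bdc"
  [2..4]={C,X6}  "dcd"  orig:{C}
  [0..3]=∅  "dbdc"
  [1..4]=∅  "bdcd"
  [0..4]=∅  "dbdcd"

S ∉ T[0,4] ⇒ NO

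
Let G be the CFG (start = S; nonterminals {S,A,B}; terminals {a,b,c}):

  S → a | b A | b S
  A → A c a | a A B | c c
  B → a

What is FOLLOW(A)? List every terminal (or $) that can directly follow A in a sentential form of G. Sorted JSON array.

FIRST sets, iterate to fixpoint:
iter 1:
  A via A→a A B: +{a}
  A via A→c c: +{c}
  B via B→a: +{a}
  S via S→a: +{a}
  S via S→b A: +{b}
  FIRST(S)={a,b}  FIRST(A)={a,c}  FIRST(B)={a}
iter 2: (stable)
  FIRST(S)={a,b}  FIRST(A)={a,c}  FIRST(B)={a}

FOLLOW iteration:
initialize: $ ∈ FOLLOW(S)
round 1:
  A→A c a: FOLLOW(A) ⊇ FIRST(c) = {c}; new: +{c}
  A→a A B: FOLLOW(A) ⊇ FIRST(B) = {a}; new: +{a}
  A→a A B: FOLLOW(B) ⊇ FOLLOW(A) ⊇ {a,c}; new: +{a,c}
  S→b A: FOLLOW(A) ⊇ FOLLOW(S) ⊇ {$}; new: +{$}
  FOLLOW[S]={$}  FOLLOW[A]={$,a,c}  FOLLOW[B]={a,c}
round 2:
  A→a A B: FOLLOW(B) ⊇ FOLLOW(A) ⊇ {$,a,c}; new: +{$}
  FOLLOW[S]={$}  FOLLOW[A]={$,a,c}  FOLLOW[B]={$,a,c}
round 3: — fixpoint
  FOLLOW[S]={$}  FOLLOW[A]={$,a,c}  FOLLOW[B]={$,a,c}

FOLLOW(A) = ["$", "a", "c"]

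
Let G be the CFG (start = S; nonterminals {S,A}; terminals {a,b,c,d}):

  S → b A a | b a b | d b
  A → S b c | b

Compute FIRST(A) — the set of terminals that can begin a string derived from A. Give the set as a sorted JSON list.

FIRST sets, iterate to fixpoint:
round 1:
  A via A→b: +{b}
  S via S→b A a: +{b}
  S via S→d b: +{d}
  S: {b,d}  A: {b}
round 2:
  A via A→S b c: +{d}
  S: {b,d}  A: {b,d}
round 3: done
  S: {b,d}  A: {b,d}

FIRST(A) = ["b", "d"]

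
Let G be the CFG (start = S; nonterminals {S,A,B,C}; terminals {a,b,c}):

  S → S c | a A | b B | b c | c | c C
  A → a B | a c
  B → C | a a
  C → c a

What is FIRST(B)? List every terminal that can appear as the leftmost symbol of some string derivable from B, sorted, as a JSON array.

Compute FIRST by fixpoint:
round 1:
  A via A→a B: +{a}
  B via B→a a: +{a}
  C via C→c a: +{c}
  S via S→a A: +{a}
  S via S→b B: +{b}
  S via S→c: +{c}
  S: {a,b,c}  A: {a}  B: {a}  C: {c}
round 2:
  B via B→C: +{c}
  S: {a,b,c}  A: {a}  B: {a,c}  C: {c}
round 3: (stable)
  S: {a,b,c}  A: {a}  B: {a,c}  C: {c}

FIRST(B) = ["a", "c"]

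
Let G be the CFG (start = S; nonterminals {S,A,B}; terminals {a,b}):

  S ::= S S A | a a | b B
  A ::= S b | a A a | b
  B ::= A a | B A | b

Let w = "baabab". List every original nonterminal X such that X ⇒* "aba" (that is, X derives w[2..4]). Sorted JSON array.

Convert to CNF:
  S -> S X3 | T0 B | T1 T1
  A -> S T0 | T1 X2 | b
  B -> A T1 | B A | b
  T0 -> b
  T1 -> a
  X2 -> A T1
  X3 -> S A

CYK fill (cells [i..j] with 2 ≤ i ≤ j ≤ 4 only):
  [2..2]={T1}  "a"  orig:{}
  [3..3]={A,B,T0}  "b"  orig:{A,B}
  [4..4]={T1}  "a"  orig:{}
  [2..3]=∅  "ab"
  [3..4]={B,X2}  "ba"  orig:{B}
  [2..4]={A}  "aba"

Original NTs in T[2,4] deriving "aba": ["A"]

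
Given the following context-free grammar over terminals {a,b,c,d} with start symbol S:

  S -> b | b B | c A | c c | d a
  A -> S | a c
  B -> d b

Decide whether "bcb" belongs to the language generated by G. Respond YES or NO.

CNF form of G:
  S -> T1 A | T1 T1 | T2 B | T3 T0 | b
  A -> T0 T1 | T1 A | T1 T1 | T2 B | T3 T0 | b
  B -> T3 T2
  T0 -> a
  T1 -> c
  T2 -> b
  T3 -> d

Fill CYK table bottom-up:
  cell(0,0) b: {A,S,T2}  orig:{A,S}
  cell(1,1) c: {T1}  orig:{}
  cell(2,2) b: {A,S,T2}  orig:{A,S}
  cell(0,1) bc: ∅
  cell(1,2) cb: {A,S}
  cell(0,2) bcb: ∅

S ∉ T[0,2] ⇒ NO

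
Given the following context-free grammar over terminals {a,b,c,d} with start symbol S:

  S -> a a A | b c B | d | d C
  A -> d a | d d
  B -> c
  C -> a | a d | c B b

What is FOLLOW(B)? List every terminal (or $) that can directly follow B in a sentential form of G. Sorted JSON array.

Compute FIRST by fixpoint:
iter 1:
  A via A→d a: +{d}
  B via B→c: +{c}
  C via C→a: +{a}
  C via C→c B b: +{c}
  S via S→a a A: +{a}
  S via S→b c B: +{b}
  S via S→d: +{d}
  FIRST(S)={a,b,d}  FIRST(A)={d}  FIRST(B)={c}  FIRST(C)={a,c}
iter 2: (no change)
  FIRST(S)={a,b,d}  FIRST(A)={d}  FIRST(B)={c}  FIRST(C)={a,c}

Compute FOLLOW by fixpoint:
FOLLOW(S) := {$}
round 1:
  C→c B b: FOLLOW(B) ⊇ FIRST(b) = {b}; new: +{b}
  S→a a A: FOLLOW(A) ⊇ FOLLOW(S) ⊇ {$}; new: +{$}
  S→b c B: FOLLOW(B) ⊇ FOLLOW(S) ⊇ {$}; new: +{$}
  S→d C: FOLLOW(C) ⊇ FOLLOW(S) ⊇ {$}; new: +{$}
  S: {$}  A: {$}  B: {$,b}  C: {$}
round 2: (stable)
  S: {$}  A: {$}  B: {$,b}  C: {$}

FOLLOW(B) = ["$", "b"]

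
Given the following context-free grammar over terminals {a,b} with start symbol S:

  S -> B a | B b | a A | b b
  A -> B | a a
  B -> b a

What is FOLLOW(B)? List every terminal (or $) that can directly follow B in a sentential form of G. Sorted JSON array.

Compute FIRST by fixpoint:
iter 1:
  A via A→a a: +{a}
  B via B→b a: +{b}
  S via S→B a: +{b}
  S via S→a A: +{a}
  S: {a,b}  A: {a}  B: {b}
iter 2:
  A via A→B: +{b}
  S: {a,b}  A: {a,b}  B: {b}
iter 3: (no change)
  S: {a,b}  A: {a,b}  B: {b}

Compute FOLLOW by fixpoint:
FOLLOW(S) := {$}
round 1:
  S→B a: FOLLOW(B) ⊇ FIRST(a) = {a}; new: +{a}
  S→B b: FOLLOW(B) ⊇ FIRST(b) = {b}; new: +{b}
  S→a A: FOLLOW(A) ⊇ FOLLOW(S) ⊇ {$}; new: +{$}
  S: {$}  A: {$}  B: {a,b}
round 2:
  A→B: FOLLOW(B) ⊇ FOLLOW(A) ⊇ {$}; new: +{$}
  S: {$}  A: {$}  B: {$,a,b}
round 3: — fixpoint
  S: {$}  A: {$}  B: {$,a,b}

FOLLOW(B) = ["$", "a", "b"]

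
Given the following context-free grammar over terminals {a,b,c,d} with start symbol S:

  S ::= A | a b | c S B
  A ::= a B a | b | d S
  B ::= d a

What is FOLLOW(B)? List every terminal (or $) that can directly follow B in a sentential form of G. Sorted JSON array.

FIRST iteration:
round 1:
  A via A→a B a: +{a}
  A via A→b: +{b}
  A via A→d S: +{d}
  B via B→d a: +{d}
  S via S→A: +{a,b,d}
  S via S→c S B: +{c}
  S: {a,b,c,d}  A: {a,b,d}  B: {d}
round 2: — fixpoint
  S: {a,b,c,d}  A: {a,b,d}  B: {d}

FOLLOW sets:
FOLLOW(S) := {$}
iter 1:
  A→a B a: FOLLOW(B) ⊇ FIRST(a) = {a}; new: +{a}
  S→A: FOLLOW(A) ⊇ FOLLOW(S) ⊇ {$}; new: +{$}
  S→c S B: FOLLOW(S) ⊇ FIRST(B) = {d}; new: +{d}
  S→c S B: FOLLOW(B) ⊇ FOLLOW(S) ⊇ {$,d}; new: +{$,d}
  FOLLOW[S]={$,d}  FOLLOW[A]={$}  FOLLOW[B]={$,a,d}
iter 2:
  S→A: FOLLOW(A) ⊇ FOLLOW(S) ⊇ {$,d}; new: +{d}
  FOLLOW[S]={$,d}  FOLLOW[A]={$,d}  FOLLOW[B]={$,a,d}
iter 3: (stable)
  FOLLOW[S]={$,d}  FOLLOW[A]={$,d}  FOLLOW[B]={$,a,d}

FOLLOW(B) = ["$", "a", "d"]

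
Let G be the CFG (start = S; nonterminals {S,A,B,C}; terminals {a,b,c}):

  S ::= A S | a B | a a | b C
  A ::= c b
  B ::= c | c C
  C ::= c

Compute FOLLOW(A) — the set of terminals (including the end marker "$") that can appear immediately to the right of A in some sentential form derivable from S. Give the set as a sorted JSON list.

FIRST sets, iterate to fixpoint:
iter 1:
  A via A→c b: +{c}
  B via B→c: +{c}
  C via C→c: +{c}
  S via S→A S: +{c}
  S via S→a B: +{a}
  S via S→b C: +{b}
  FIRST[S]={a,b,c}  FIRST[A]={c}  FIRST[B]={c}  FIRST[C]={c}
iter 2: done
  FIRST[S]={a,b,c}  FIRST[A]={c}  FIRST[B]={c}  FIRST[C]={c}

Compute FOLLOW by fixpoint:
FOLLOW(S) := {$}
[1]
  S→A S: FOLLOW(A) ⊇ FIRST(S) = {a,b,c}; new: +{a,b,c}
  S→a B: FOLLOW(B) ⊇ FOLLOW(S) ⊇ {$}; new: +{$}
  S→b C: FOLLOW(C) ⊇ FOLLOW(S) ⊇ {$}; new: +{$}
  FOLLOW[S]={$}  FOLLOW[A]={a,b,c}  FOLLOW[B]={$}  FOLLOW[C]={$}
[2] — fixpoint
  FOLLOW[S]={$}  FOLLOW[A]={a,b,c}  FOLLOW[B]={$}  FOLLOW[C]={$}

FOLLOW(A) = ["a", "b", "c"]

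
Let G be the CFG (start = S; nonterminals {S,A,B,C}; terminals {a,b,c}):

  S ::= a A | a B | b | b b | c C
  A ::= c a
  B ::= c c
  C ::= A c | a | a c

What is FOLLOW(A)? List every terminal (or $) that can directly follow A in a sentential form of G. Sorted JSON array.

Compute FIRST by fixpoint:
iter 1:
  A via A→c a: +{c}
  B via B→c c: +{c}
  C via C→A c: +{c}
  C via C→a: +{a}
  S via S→a A: +{a}
  S via S→b: +{b}
  S via S→c C: +{c}
  FIRST(S)={a,b,c}  FIRST(A)={c}  FIRST(B)={c}  FIRST(C)={a,c}
iter 2: (no change)
  FIRST(S)={a,b,c}  FIRST(A)={c}  FIRST(B)={c}  FIRST(C)={a,c}

FOLLOW iteration:
initialize: $ ∈ FOLLOW(S)
round 1:
  C→A c: FOLLOW(A) ⊇ FIRST(c) = {c}; new: +{c}
  S→a A: FOLLOW(A) ⊇ FOLLOW(S) ⊇ {$}; new: +{$}
  S→a B: FOLLOW(B) ⊇ FOLLOW(S) ⊇ {$}; new: +{$}
  S→c C: FOLLOW(C) ⊇ FOLLOW(S) ⊇ {$}; new: +{$}
  S: {$}  A: {$,c}  B: {$}  C: {$}
round 2: (no change)
  S: {$}  A: {$,c}  B: {$}  C: {$}

FOLLOW(A) = ["$", "c"]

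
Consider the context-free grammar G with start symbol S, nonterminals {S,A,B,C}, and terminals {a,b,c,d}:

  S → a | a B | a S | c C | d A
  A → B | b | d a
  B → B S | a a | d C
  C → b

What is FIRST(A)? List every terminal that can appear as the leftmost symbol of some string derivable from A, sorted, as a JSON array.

FIRST sets, iterate to fixpoint:
[1]
  A via A→b: +{b}
  A via A→d a: +{d}
  B via B→a a: +{a}
  B via B→d C: +{d}
  C via C→b: +{b}
  S via S→a: +{a}
  S via S→c C: +{c}
  S via S→d A: +{d}
  FIRST[S]={a,c,d}  FIRST[A]={b,d}  FIRST[B]={a,d}  FIRST[C]={b}
[2]
  A via A→B: +{a}
  FIRST[S]={a,c,d}  FIRST[A]={a,b,d}  FIRST[B]={a,d}  FIRST[C]={b}
[3] (no change)
  FIRST[S]={a,c,d}  FIRST[A]={a,b,d}  FIRST[B]={a,d}  FIRST[C]={b}

FIRST(A) = ["a", "b", "d"]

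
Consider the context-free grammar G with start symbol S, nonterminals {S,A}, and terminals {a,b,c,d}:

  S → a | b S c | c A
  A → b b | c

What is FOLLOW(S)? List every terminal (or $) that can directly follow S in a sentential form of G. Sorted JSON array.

FIRST sets, iterate to fixpoint:
round 1:
  A via A→b b: +{b}
  A via A→c: +{c}
  S via S→a: +{a}
  S via S→b S c: +{b}
  S via S→c A: +{c}
  FIRST[S]={a,b,c}  FIRST[A]={b,c}
round 2: (stable)
  FIRST[S]={a,b,c}  FIRST[A]={b,c}

FOLLOW sets:
initialize: $ ∈ FOLLOW(S)
iter 1:
  S→b S c: FOLLOW(S) ⊇ FIRST(c) = {c}; new: +{c}
  S→c A: FOLLOW(A) ⊇ FOLLOW(S) ⊇ {$,c}; new: +{$,c}
  FOLLOW[S]={$,c}  FOLLOW[A]={$,c}
iter 2: (no change)
  FOLLOW[S]={$,c}  FOLLOW[A]={$,c}

FOLLOW(S) = ["$", "c"]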